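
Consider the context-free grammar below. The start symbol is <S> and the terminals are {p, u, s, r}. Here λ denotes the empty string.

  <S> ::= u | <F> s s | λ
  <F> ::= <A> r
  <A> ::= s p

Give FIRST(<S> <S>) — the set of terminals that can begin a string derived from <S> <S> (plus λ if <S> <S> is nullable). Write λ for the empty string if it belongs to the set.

FIRST(<A>): from <A>::=s p we get {s}. So FIRST(<A>) = {s}.
FIRST(<F>): from <F>::=<A> r we get {s}. So FIRST(<F>) = {s}.
FIRST(<S>): from <S>::=u we get {u}; from <S>::=<F> s s we get {s}; from <S>::=λ we get {λ}. So FIRST(<S>) = {λ, s, u}.
FIRST(<S> <S>): take FIRST of each symbol in turn, carrying on past any symbol whose FIRST contains λ; result {λ, s, u}.

{λ, s, u}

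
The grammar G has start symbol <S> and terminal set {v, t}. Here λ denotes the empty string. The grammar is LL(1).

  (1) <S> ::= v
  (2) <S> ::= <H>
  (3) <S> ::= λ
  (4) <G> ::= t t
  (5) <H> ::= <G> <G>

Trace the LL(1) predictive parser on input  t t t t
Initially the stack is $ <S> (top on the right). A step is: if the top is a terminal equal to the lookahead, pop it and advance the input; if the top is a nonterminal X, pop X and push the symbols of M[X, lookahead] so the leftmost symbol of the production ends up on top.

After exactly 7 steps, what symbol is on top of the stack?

t

step 1: stack=$ <S>  input=t t t t $  — expand <S> ::= <H>
step 2: stack=$ <H>  input=t t t t $  — expand <H> ::= <G> <G>
step 3: stack=$ <G> <G>  input=t t t t $  — expand <G> ::= t t
step 4: stack=$ <G> t t  input=t t t t $  — match t
step 5: stack=$ <G> t  input=t t t $  — match t
step 6: stack=$ <G>  input=t t $  — expand <G> ::= t t
step 7: stack=$ t t  input=t t $  — match t
Stack after step 7: $ t (top = t).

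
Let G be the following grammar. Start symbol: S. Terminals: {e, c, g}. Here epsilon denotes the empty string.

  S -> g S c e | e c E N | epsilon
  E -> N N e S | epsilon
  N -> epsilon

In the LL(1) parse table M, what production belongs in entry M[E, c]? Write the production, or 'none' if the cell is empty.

FIRST(S): from S->g S c e we get {g}; from S->e c E N we get {e}; from S->epsilon we get {epsilon}. So FIRST(S) = {epsilon, e, g}.
FIRST(N): from N->epsilon we get {epsilon}. So FIRST(N) = {epsilon}.
FIRST(E): from E->N N e S we get {e}; from E->epsilon we get {epsilon}. So FIRST(E) = {epsilon, e}.
FOLLOW(S) includes $ since S is the start symbol.
FOLLOW(S): in S->g S c e, S is followed by c e with FIRST {c}; in E->N N e S, the suffix after S is empty, so FOLLOW(S) ⊇ FOLLOW(E) = {$, c}. Thus FOLLOW(S) = {$, c}.
FOLLOW(E): in S->e c E N, E is followed by N with FIRST {epsilon}; in S->e c E N, the suffix after E is nullable, so FOLLOW(E) ⊇ FOLLOW(S) = {$, c}. Thus FOLLOW(E) = {$, c}.
For E -> N N e S: FIRST(N N e S) = {e}, so it goes in M[E, t] for t ∈ {e}.
For E -> epsilon: FIRST(epsilon) = {epsilon}, so it goes in M[E, t] for t ∈ {}; since epsilon ∈ FIRST, also for every t ∈ FOLLOW(E) = {$, c}.

E -> epsilon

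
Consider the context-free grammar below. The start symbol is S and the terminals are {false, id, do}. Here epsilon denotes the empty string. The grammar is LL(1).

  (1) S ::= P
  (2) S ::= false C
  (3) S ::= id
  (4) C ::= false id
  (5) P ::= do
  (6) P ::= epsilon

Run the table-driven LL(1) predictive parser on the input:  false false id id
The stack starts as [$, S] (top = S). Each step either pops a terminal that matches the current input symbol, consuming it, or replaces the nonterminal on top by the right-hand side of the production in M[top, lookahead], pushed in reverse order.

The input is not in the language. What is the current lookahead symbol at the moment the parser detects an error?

id

step 1: stack=$ S  input=false false id id $  — expand S ::= false C
step 2: stack=$ C false  input=false false id id $  — match false
step 3: stack=$ C  input=false id id $  — expand C ::= false id
step 4: stack=$ id false  input=false id id $  — match false
step 5: stack=$ id  input=id id $  — match id
step 6: stack=$  input=id $  — error: stack empty but input remains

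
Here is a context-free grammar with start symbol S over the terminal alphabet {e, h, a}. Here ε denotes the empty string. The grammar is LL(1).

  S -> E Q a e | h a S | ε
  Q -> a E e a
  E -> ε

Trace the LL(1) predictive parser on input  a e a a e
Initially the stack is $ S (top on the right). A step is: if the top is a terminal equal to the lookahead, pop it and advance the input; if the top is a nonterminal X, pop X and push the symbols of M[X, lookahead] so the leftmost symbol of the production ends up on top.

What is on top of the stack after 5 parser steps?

e

step 1: stack=$ S  input=a e a a e $  — expand S -> E Q a e
step 2: stack=$ e a Q E  input=a e a a e $  — expand E -> ε
step 3: stack=$ e a Q  input=a e a a e $  — expand Q -> a E e a
step 4: stack=$ e a a e E a  input=a e a a e $  — match a
step 5: stack=$ e a a e E  input=e a a e $  — expand E -> ε
Stack after step 5: $ e a a e (top = e).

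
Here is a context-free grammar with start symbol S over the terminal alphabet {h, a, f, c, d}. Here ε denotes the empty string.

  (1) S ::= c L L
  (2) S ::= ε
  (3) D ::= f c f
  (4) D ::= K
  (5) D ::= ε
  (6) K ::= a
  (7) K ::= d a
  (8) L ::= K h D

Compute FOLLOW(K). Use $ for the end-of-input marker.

FIRST(S) = {ε, c}
FIRST(K) = {a, d}
FIRST(D) = {ε, a, d, f}  (via K)
FIRST(L) = {a, d}  (via K h D)
FOLLOW(S) includes $ since S is the start symbol.
FOLLOW(S): S appears on no right-hand side. Thus FOLLOW(S) = {$}.
FOLLOW(L): in S::=c L L (occurrence 1), L is followed by L with FIRST {a, d}; in S::=c L L (occurrence 2), the suffix after L is empty, so FOLLOW(L) ⊇ FOLLOW(S) = {$}. Thus FOLLOW(L) = {$, a, d}.
FOLLOW(D): in L::=K h D, the suffix after D is empty, so FOLLOW(D) ⊇ FOLLOW(L) = {$, a, d}. Thus FOLLOW(D) = {$, a, d}.
FOLLOW(K): in D::=K, the suffix after K is empty, so FOLLOW(K) ⊇ FOLLOW(D) = {$, a, d}; in L::=K h D, K is followed by h D with FIRST {h}. Thus FOLLOW(K) = {$, a, d, h}.

{$, a, d, h}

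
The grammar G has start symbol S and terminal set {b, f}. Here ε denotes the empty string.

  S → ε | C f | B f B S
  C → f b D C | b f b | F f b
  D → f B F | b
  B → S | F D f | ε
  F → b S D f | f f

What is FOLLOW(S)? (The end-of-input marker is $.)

FIRST(D): from D→f B F we get {f}; from D→b we get {b}. So FIRST(D) = {b, f}.
FIRST(F): from F→b S D f we get {b}; from F→f f we get {f}. So FIRST(F) = {b, f}.
FIRST(C): from C→f b D C we get {f}; from C→b f b we get {b}; from C→F f b we get {b, f}. So FIRST(C) = {b, f}.
FIRST(S): from S→ε we get {ε}; from S→C f we get {b, f}; from S→B f B S we get {b, f}. So FIRST(S) = {ε, b, f}.
FIRST(B): from B→S we get {ε, b, f}; from B→F D f we get {b, f}; from B→ε we get {ε}. So FIRST(B) = {ε, b, f}.
FOLLOW(S) includes $ since S is the start symbol.
FOLLOW(C): in S→C f, C is followed by f with FIRST {f}; in C→f b D C, the suffix after C is empty (adds nothing new). Thus FOLLOW(C) = {f}.
FOLLOW(D): in C→f b D C, D is followed by C with FIRST {b, f}; in B→F D f, D is followed by f with FIRST {f}; in F→b S D f, D is followed by f with FIRST {f}. Thus FOLLOW(D) = {b, f}.
FOLLOW(F): in C→F f b, F is followed by f b with FIRST {f}; in D→f B F, the suffix after F is empty, so FOLLOW(F) ⊇ FOLLOW(D) = {b, f}; in B→F D f, F is followed by D f with FIRST {b, f}. Thus FOLLOW(F) = {b, f}.
FOLLOW(S): in S→B f B S, the suffix after S is empty (adds nothing new); in B→S, the suffix after S is empty, so FOLLOW(S) ⊇ FOLLOW(B) = {$, b, f}; in F→b S D f, S is followed by D f with FIRST {b, f}. Thus FOLLOW(S) = {$, b, f}.
FOLLOW(B): in S→B f B S (occurrence 1), B is followed by f B S with FIRST {f}; in S→B f B S (occurrence 2), B is followed by S with FIRST {ε, b, f}; in S→B f B S (occurrence 2), the suffix after B is nullable, so FOLLOW(B) ⊇ FOLLOW(S) = {$, b, f}; in D→f B F, B is followed by F with FIRST {b, f}. Thus FOLLOW(B) = {$, b, f}.

{$, b, f}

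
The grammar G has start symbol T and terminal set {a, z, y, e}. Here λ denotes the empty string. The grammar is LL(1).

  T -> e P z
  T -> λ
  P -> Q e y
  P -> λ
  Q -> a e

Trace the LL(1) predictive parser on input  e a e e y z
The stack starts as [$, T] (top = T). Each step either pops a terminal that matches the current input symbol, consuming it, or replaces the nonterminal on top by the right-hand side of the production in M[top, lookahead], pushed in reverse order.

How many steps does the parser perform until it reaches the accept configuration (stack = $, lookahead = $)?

9

     Stack        Input          Action
  1  $ T          e a e e y z $  expand T -> e P z
  2  $ z P e      e a e e y z $  match e
  3  $ z P        a e e y z $    expand P -> Q e y
  4  $ z y e Q    a e e y z $    expand Q -> a e
  5  $ z y e e a  a e e y z $    match a
  6  $ z y e e    e e y z $      match e
  7  $ z y e      e y z $        match e
  8  $ z y        y z $          match y
  9  $ z          z $            match z
Accept reached after 9 steps.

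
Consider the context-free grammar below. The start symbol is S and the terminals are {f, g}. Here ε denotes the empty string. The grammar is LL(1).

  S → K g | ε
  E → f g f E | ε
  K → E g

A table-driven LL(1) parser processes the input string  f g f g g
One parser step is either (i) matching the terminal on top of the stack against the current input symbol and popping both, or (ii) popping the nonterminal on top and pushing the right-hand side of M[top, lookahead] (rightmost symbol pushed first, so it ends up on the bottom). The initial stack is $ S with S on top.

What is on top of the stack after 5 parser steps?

     Stack          Input        Action
  1  $ S            f g f g g $  expand S → K g
  2  $ g K          f g f g g $  expand K → E g
  3  $ g g E        f g f g g $  expand E → f g f E
  4  $ g g E f g f  f g f g g $  match f
  5  $ g g E f g    g f g g $    match g
Stack after step 5: $ g g E f (top = f).

f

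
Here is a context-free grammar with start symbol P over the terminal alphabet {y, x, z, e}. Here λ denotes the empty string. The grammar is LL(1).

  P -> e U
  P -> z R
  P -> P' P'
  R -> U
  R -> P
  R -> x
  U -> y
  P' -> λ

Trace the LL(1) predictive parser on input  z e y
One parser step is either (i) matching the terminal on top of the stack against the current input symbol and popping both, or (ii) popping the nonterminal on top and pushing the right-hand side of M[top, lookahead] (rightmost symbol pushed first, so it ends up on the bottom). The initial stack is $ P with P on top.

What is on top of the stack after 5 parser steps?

step 1: stack=$ P  input=z e y $  — expand P -> z R
step 2: stack=$ R z  input=z e y $  — match z
step 3: stack=$ R  input=e y $  — expand R -> P
step 4: stack=$ P  input=e y $  — expand P -> e U
step 5: stack=$ U e  input=e y $  — match e
Stack after step 5: $ U (top = U).

U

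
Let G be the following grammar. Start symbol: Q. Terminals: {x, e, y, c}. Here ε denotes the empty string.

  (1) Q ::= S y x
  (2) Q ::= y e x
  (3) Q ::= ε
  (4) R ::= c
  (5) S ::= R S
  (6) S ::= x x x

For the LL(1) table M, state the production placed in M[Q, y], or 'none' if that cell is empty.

Q ::= y e x

FIRST(R): from R::=c we get {c}. So FIRST(R) = {c}.
FIRST(S): from S::=R S we get {c}; from S::=x x x we get {x}. So FIRST(S) = {c, x}.
FIRST(Q): from Q::=S y x we get {c, x}; from Q::=y e x we get {y}; from Q::=ε we get {ε}. So FIRST(Q) = {ε, c, x, y}.
FOLLOW(Q) includes $ since Q is the start symbol.
FOLLOW(Q): Q appears on no right-hand side. Thus FOLLOW(Q) = {$}.
For Q ::= S y x: FIRST(S y x) = {c, x}, so it goes in M[Q, t] for t ∈ {c, x}.
For Q ::= y e x: FIRST(y e x) = {y}, so it goes in M[Q, t] for t ∈ {y}.
For Q ::= ε: FIRST(ε) = {ε}, so it goes in M[Q, t] for t ∈ {}; since ε ∈ FIRST, also for every t ∈ FOLLOW(Q) = {$}.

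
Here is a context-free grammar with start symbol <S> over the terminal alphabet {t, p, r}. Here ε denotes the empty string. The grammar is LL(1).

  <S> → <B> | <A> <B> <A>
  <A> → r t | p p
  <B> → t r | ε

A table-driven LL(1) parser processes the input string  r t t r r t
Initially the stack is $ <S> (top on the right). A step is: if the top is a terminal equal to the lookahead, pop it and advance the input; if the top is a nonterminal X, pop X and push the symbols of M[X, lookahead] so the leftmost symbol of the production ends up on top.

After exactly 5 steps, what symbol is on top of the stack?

step 1: stack=$ <S>  input=r t t r r t $  — expand <S> → <A> <B> <A>
step 2: stack=$ <A> <B> <A>  input=r t t r r t $  — expand <A> → r t
step 3: stack=$ <A> <B> t r  input=r t t r r t $  — match r
step 4: stack=$ <A> <B> t  input=t t r r t $  — match t
step 5: stack=$ <A> <B>  input=t r r t $  — expand <B> → t r
Stack after step 5: $ <A> r t (top = t).

t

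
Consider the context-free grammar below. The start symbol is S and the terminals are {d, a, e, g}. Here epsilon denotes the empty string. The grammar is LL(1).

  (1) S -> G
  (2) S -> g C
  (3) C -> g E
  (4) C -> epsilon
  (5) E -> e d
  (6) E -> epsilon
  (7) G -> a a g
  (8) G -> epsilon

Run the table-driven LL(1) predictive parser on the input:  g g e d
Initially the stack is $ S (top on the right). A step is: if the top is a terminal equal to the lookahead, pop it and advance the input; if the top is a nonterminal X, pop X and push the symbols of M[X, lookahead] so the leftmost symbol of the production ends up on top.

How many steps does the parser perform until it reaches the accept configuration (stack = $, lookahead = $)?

7

     Stack  Input      Action
  1  $ S    g g e d $  expand S -> g C
  2  $ C g  g g e d $  match g
  3  $ C    g e d $    expand C -> g E
  4  $ E g  g e d $    match g
  5  $ E    e d $      expand E -> e d
  6  $ d e  e d $      match e
  7  $ d    d $        match d
Accept reached after 7 steps.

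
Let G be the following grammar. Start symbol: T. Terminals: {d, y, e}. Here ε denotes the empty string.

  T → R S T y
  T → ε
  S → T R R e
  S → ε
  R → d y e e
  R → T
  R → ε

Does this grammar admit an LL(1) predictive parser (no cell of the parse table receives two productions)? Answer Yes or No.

No

FIRST(T) = {ε, d, e, y}
FIRST(S) = {ε, d, e, y}
FIRST(R) = {ε, d, e, y}
FOLLOW(T) = {$, d, e, y}
FOLLOW(S) = {d, e, y}
FOLLOW(R) = {d, e, y}
Cell M[R, d] receives both R → d y e e and R → T and R → ε — the grammar is not LL(1).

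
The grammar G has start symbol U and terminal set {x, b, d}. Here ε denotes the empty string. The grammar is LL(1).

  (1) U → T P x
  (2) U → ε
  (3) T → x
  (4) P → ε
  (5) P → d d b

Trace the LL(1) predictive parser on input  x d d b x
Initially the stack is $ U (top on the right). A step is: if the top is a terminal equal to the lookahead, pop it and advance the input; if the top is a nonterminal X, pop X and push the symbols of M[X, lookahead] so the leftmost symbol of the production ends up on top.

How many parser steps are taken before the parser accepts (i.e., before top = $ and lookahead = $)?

8

step 1: stack=$ U  input=x d d b x $  — expand U → T P x
step 2: stack=$ x P T  input=x d d b x $  — expand T → x
step 3: stack=$ x P x  input=x d d b x $  — match x
step 4: stack=$ x P  input=d d b x $  — expand P → d d b
step 5: stack=$ x b d d  input=d d b x $  — match d
step 6: stack=$ x b d  input=d b x $  — match d
step 7: stack=$ x b  input=b x $  — match b
step 8: stack=$ x  input=x $  — match x
Accept reached after 8 steps.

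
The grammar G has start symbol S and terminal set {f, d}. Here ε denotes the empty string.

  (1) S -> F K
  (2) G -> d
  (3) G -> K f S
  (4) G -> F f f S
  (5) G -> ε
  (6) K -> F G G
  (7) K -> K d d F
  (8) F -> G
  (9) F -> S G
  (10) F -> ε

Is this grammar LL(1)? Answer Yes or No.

FIRST(S) = {ε, d, f}
FIRST(G) = {ε, d, f}
FIRST(K) = {ε, d, f}
FIRST(F) = {ε, d, f}
FOLLOW(S) = {$, d, f}
FOLLOW(G) = {$, d, f}
FOLLOW(K) = {$, d, f}
FOLLOW(F) = {$, d, f}
Cell M[F, $] receives both F -> G and F -> S G and F -> ε — the grammar is not LL(1).

No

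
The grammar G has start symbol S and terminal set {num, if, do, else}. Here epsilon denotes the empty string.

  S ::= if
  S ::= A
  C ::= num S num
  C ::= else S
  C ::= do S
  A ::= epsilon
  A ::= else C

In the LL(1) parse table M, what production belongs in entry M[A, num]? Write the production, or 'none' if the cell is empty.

A ::= epsilon

FIRST(C): from C::=num S num we get {num}; from C::=else S we get {else}; from C::=do S we get {do}. So FIRST(C) = {do, else, num}.
FIRST(A): from A::=epsilon we get {epsilon}; from A::=else C we get {else}. So FIRST(A) = {epsilon, else}.
FIRST(S): from S::=if we get {if}; from S::=A we get {epsilon, else}. So FIRST(S) = {epsilon, else, if}.
FOLLOW(S) includes $ since S is the start symbol.
FOLLOW(S): in C::=num S num, S is followed by num with FIRST {num}; in C::=else S, the suffix after S is empty, so FOLLOW(S) ⊇ FOLLOW(C) = {$, num}; in C::=do S, the suffix after S is empty, so FOLLOW(S) ⊇ FOLLOW(C) = {$, num}. Thus FOLLOW(S) = {$, num}.
FOLLOW(A): in S::=A, the suffix after A is empty, so FOLLOW(A) ⊇ FOLLOW(S) = {$, num}. Thus FOLLOW(A) = {$, num}.
For A ::= epsilon: FIRST(epsilon) = {epsilon}, so it goes in M[A, t] for t ∈ {}; since epsilon ∈ FIRST, also for every t ∈ FOLLOW(A) = {$, num}.
For A ::= else C: FIRST(else C) = {else}, so it goes in M[A, t] for t ∈ {else}.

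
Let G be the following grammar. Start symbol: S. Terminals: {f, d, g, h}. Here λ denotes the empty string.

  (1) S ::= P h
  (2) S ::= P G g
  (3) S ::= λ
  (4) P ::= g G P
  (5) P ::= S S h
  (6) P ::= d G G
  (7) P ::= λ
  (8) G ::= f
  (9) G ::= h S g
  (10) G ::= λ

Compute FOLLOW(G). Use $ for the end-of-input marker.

FIRST(G) = {λ, f, h}
FIRST(S) = {λ, d, f, g, h}  (via P h, P G g)
FIRST(P) = {λ, d, f, g, h}  (via S S h)
FOLLOW(S) includes $ since S is the start symbol.
FOLLOW(S): in P::=S S h (occurrence 1), S is followed by S h with FIRST {d, f, g, h}; in P::=S S h (occurrence 2), S is followed by h with FIRST {h}; in G::=h S g, S is followed by g with FIRST {g}. Thus FOLLOW(S) = {$, d, f, g, h}.
FOLLOW(P): in S::=P h, P is followed by h with FIRST {h}; in S::=P G g, P is followed by G g with FIRST {f, g, h}; in P::=g G P, the suffix after P is empty (adds nothing new). Thus FOLLOW(P) = {f, g, h}.
FOLLOW(G): in S::=P G g, G is followed by g with FIRST {g}; in P::=g G P, G is followed by P with FIRST {λ, d, f, g, h}; in P::=g G P, the suffix after G is nullable, so FOLLOW(G) ⊇ FOLLOW(P) = {f, g, h}; in P::=d G G (occurrence 1), G is followed by G with FIRST {λ, f, h}; in P::=d G G (occurrence 1), the suffix after G is nullable, so FOLLOW(G) ⊇ FOLLOW(P) = {f, g, h}; in P::=d G G (occurrence 2), the suffix after G is empty, so FOLLOW(G) ⊇ FOLLOW(P) = {f, g, h}. Thus FOLLOW(G) = {d, f, g, h}.

{d, f, g, h}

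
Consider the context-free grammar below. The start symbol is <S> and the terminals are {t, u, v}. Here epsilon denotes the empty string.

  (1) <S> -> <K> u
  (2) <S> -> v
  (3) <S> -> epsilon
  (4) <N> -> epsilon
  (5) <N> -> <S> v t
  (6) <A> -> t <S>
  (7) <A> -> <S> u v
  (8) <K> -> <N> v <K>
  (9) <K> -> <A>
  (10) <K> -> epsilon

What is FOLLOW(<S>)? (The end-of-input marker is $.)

FIRST(<S>) = {epsilon, t, u, v}  (via <K> u)
FIRST(<N>) = {epsilon, t, u, v}  (via <S> v t)
FIRST(<A>) = {t, u, v}  (via <S> u v)
FIRST(<K>) = {epsilon, t, u, v}  (via <N> v <K>, <A>)
FOLLOW(<S>) includes $ since <S> is the start symbol.
FOLLOW(<N>): in <K>-><N> v <K>, <N> is followed by v <K> with FIRST {v}. Thus FOLLOW(<N>) = {v}.
FOLLOW(<K>): in <S>-><K> u, <K> is followed by u with FIRST {u}; in <K>-><N> v <K>, the suffix after <K> is empty (adds nothing new). Thus FOLLOW(<K>) = {u}.
FOLLOW(<A>): in <K>-><A>, the suffix after <A> is empty, so FOLLOW(<A>) ⊇ FOLLOW(<K>) = {u}. Thus FOLLOW(<A>) = {u}.
FOLLOW(<S>): in <N>-><S> v t, <S> is followed by v t with FIRST {v}; in <A>->t <S>, the suffix after <S> is empty, so FOLLOW(<S>) ⊇ FOLLOW(<A>) = {u}; in <A>-><S> u v, <S> is followed by u v with FIRST {u}. Thus FOLLOW(<S>) = {$, u, v}.

{$, u, v}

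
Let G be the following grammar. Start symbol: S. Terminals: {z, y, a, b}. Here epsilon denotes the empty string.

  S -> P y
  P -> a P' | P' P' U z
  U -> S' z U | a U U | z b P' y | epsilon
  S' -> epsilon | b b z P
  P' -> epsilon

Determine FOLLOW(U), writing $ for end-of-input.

FIRST(S'): from S'->epsilon we get {epsilon}; from S'->b b z P we get {b}. So FIRST(S') = {epsilon, b}.
FIRST(P'): from P'->epsilon we get {epsilon}. So FIRST(P') = {epsilon}.
FIRST(U): from U->S' z U we get {b, z}; from U->a U U we get {a}; from U->z b P' y we get {z}; from U->epsilon we get {epsilon}. So FIRST(U) = {epsilon, a, b, z}.
FIRST(P): from P->a P' we get {a}; from P->P' P' U z we get {a, b, z}. So FIRST(P) = {a, b, z}.
FIRST(S): from S->P y we get {a, b, z}. So FIRST(S) = {a, b, z}.
FOLLOW(S) includes $ since S is the start symbol.
FOLLOW(S): S appears on no right-hand side. Thus FOLLOW(S) = {$}.
FOLLOW(U): in P->P' P' U z, U is followed by z with FIRST {z}; in U->S' z U, the suffix after U is empty (adds nothing new); in U->a U U (occurrence 1), U is followed by U with FIRST {epsilon, a, b, z}; in U->a U U (occurrence 1), the suffix after U is nullable (adds nothing new); in U->a U U (occurrence 2), the suffix after U is empty (adds nothing new). Thus FOLLOW(U) = {a, b, z}.
FOLLOW(S'): in U->S' z U, S' is followed by z U with FIRST {z}. Thus FOLLOW(S') = {z}.
FOLLOW(P): in S->P y, P is followed by y with FIRST {y}; in S'->b b z P, the suffix after P is empty, so FOLLOW(P) ⊇ FOLLOW(S') = {z}. Thus FOLLOW(P) = {y, z}.
FOLLOW(P'): in P->a P', the suffix after P' is empty, so FOLLOW(P') ⊇ FOLLOW(P) = {y, z}; in P->P' P' U z (occurrence 1), P' is followed by P' U z with FIRST {a, b, z}; in P->P' P' U z (occurrence 2), P' is followed by U z with FIRST {a, b, z}; in U->z b P' y, P' is followed by y with FIRST {y}. Thus FOLLOW(P') = {a, b, y, z}.

{a, b, z}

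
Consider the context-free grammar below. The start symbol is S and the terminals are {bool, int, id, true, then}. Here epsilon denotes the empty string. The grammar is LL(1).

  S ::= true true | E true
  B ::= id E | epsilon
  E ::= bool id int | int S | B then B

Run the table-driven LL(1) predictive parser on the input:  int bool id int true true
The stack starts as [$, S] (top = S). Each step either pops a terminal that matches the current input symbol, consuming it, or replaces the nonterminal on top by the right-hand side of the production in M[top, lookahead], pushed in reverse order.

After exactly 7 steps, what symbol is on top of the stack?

int

step 1: stack=$ S  input=int bool id int true true $  — expand S ::= E true
step 2: stack=$ true E  input=int bool id int true true $  — expand E ::= int S
step 3: stack=$ true S int  input=int bool id int true true $  — match int
step 4: stack=$ true S  input=bool id int true true $  — expand S ::= E true
step 5: stack=$ true true E  input=bool id int true true $  — expand E ::= bool id int
step 6: stack=$ true true int id bool  input=bool id int true true $  — match bool
step 7: stack=$ true true int id  input=id int true true $  — match id
Stack after step 7: $ true true int (top = int).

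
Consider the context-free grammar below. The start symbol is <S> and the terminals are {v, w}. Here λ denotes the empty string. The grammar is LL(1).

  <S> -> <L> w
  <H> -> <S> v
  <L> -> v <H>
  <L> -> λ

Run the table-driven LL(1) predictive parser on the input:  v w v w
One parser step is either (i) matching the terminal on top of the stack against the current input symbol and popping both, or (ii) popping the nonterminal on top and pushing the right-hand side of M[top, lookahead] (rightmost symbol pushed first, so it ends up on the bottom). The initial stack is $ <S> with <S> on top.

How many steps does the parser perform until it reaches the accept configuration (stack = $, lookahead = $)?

9

     Stack        Input      Action
  1  $ <S>        v w v w $  expand <S> -> <L> w
  2  $ w <L>      v w v w $  expand <L> -> v <H>
  3  $ w <H> v    v w v w $  match v
  4  $ w <H>      w v w $    expand <H> -> <S> v
  5  $ w v <S>    w v w $    expand <S> -> <L> w
  6  $ w v w <L>  w v w $    expand <L> -> λ
  7  $ w v w      w v w $    match w
  8  $ w v        v w $      match v
  9  $ w          w $        match w
Accept reached after 9 steps.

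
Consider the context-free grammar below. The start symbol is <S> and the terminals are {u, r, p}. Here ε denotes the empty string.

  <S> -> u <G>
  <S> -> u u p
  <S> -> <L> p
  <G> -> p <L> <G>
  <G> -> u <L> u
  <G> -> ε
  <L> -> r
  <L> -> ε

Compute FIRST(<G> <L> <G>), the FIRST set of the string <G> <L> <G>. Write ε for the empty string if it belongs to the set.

FIRST(<G>): from <G>->p <L> <G> we get {p}; from <G>->u <L> u we get {u}; from <G>->ε we get {ε}. So FIRST(<G>) = {ε, p, u}.
FIRST(<L>): from <L>->r we get {r}; from <L>->ε we get {ε}. So FIRST(<L>) = {ε, r}.
FIRST(<S>): from <S>->u <G> we get {u}; from <S>->u u p we get {u}; from <S>-><L> p we get {p, r}. So FIRST(<S>) = {p, r, u}.
FIRST(<G> <L> <G>): take FIRST of each symbol in turn, carrying on past any symbol whose FIRST contains ε; result {ε, p, r, u}.

{ε, p, r, u}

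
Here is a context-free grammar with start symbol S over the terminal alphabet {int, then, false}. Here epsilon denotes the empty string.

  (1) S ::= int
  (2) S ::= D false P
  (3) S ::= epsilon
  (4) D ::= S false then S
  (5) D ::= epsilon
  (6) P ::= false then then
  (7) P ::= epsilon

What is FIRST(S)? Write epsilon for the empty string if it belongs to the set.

{epsilon, false, int}

FIRST(P): from P::=false then then we get {false}; from P::=epsilon we get {epsilon}. So FIRST(P) = {epsilon, false}.
FIRST(S): from S::=int we get {int}; from S::=D false P we get {false, int}; from S::=epsilon we get {epsilon}. So FIRST(S) = {epsilon, false, int}.
FIRST(D): from D::=S false then S we get {false, int}; from D::=epsilon we get {epsilon}. So FIRST(D) = {epsilon, false, int}.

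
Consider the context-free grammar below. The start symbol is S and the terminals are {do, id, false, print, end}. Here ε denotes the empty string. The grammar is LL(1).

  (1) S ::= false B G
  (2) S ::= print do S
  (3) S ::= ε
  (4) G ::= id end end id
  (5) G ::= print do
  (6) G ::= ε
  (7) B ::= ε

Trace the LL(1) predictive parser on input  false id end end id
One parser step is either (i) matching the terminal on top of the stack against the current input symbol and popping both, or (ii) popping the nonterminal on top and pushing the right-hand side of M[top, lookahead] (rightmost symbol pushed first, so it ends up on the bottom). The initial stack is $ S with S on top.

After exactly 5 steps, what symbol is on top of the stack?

     Stack            Input                  Action
  1  $ S              false id end end id $  expand S ::= false B G
  2  $ G B false      false id end end id $  match false
  3  $ G B            id end end id $        expand B ::= ε
  4  $ G              id end end id $        expand G ::= id end end id
  5  $ id end end id  id end end id $        match id
Stack after step 5: $ id end end (top = end).

end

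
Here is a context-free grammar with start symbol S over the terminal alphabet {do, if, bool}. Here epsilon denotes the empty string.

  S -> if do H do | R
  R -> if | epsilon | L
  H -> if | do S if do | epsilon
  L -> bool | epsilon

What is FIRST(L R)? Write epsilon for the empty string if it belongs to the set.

{epsilon, bool, if}

FIRST(H): from H->if we get {if}; from H->do S if do we get {do}; from H->epsilon we get {epsilon}. So FIRST(H) = {epsilon, do, if}.
FIRST(L): from L->bool we get {bool}; from L->epsilon we get {epsilon}. So FIRST(L) = {epsilon, bool}.
FIRST(R): from R->if we get {if}; from R->epsilon we get {epsilon}; from R->L we get {epsilon, bool}. So FIRST(R) = {epsilon, bool, if}.
FIRST(S): from S->if do H do we get {if}; from S->R we get {epsilon, bool, if}. So FIRST(S) = {epsilon, bool, if}.
FIRST(L R): take FIRST of each symbol in turn, carrying on past any symbol whose FIRST contains epsilon; result {epsilon, bool, if}.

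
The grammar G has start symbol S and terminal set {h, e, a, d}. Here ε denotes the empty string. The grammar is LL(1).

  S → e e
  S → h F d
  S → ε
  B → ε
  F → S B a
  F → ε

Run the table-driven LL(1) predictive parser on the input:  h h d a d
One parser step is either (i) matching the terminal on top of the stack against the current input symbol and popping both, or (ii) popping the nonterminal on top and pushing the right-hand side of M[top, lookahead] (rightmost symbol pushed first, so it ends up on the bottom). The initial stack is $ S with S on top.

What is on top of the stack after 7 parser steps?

     Stack          Input        Action
  1  $ S            h h d a d $  expand S → h F d
  2  $ d F h        h h d a d $  match h
  3  $ d F          h d a d $    expand F → S B a
  4  $ d a B S      h d a d $    expand S → h F d
  5  $ d a B d F h  h d a d $    match h
  6  $ d a B d F    d a d $      expand F → ε
  7  $ d a B d      d a d $      match d
Stack after step 7: $ d a B (top = B).

B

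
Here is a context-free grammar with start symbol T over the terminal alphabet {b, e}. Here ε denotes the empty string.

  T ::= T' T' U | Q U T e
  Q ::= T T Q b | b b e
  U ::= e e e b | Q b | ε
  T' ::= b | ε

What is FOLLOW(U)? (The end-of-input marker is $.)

FIRST(T'): from T'::=b we get {b}; from T'::=ε we get {ε}. So FIRST(T') = {ε, b}.
FIRST(T): from T::=T' T' U we get {ε, b, e}; from T::=Q U T e we get {b, e}. So FIRST(T) = {ε, b, e}.
FIRST(Q): from Q::=T T Q b we get {b, e}; from Q::=b b e we get {b}. So FIRST(Q) = {b, e}.
FIRST(U): from U::=e e e b we get {e}; from U::=Q b we get {b, e}; from U::=ε we get {ε}. So FIRST(U) = {ε, b, e}.
FOLLOW(T) includes $ since T is the start symbol.
FOLLOW(T): in T::=Q U T e, T is followed by e with FIRST {e}; in Q::=T T Q b (occurrence 1), T is followed by T Q b with FIRST {b, e}; in Q::=T T Q b (occurrence 2), T is followed by Q b with FIRST {b, e}. Thus FOLLOW(T) = {$, b, e}.
FOLLOW(Q): in T::=Q U T e, Q is followed by U T e with FIRST {b, e}; in Q::=T T Q b, Q is followed by b with FIRST {b}; in U::=Q b, Q is followed by b with FIRST {b}. Thus FOLLOW(Q) = {b, e}.
FOLLOW(U): in T::=T' T' U, the suffix after U is empty, so FOLLOW(U) ⊇ FOLLOW(T) = {$, b, e}; in T::=Q U T e, U is followed by T e with FIRST {b, e}. Thus FOLLOW(U) = {$, b, e}.
FOLLOW(T'): in T::=T' T' U (occurrence 1), T' is followed by T' U with FIRST {ε, b, e}; in T::=T' T' U (occurrence 1), the suffix after T' is nullable, so FOLLOW(T') ⊇ FOLLOW(T) = {$, b, e}; in T::=T' T' U (occurrence 2), T' is followed by U with FIRST {ε, b, e}; in T::=T' T' U (occurrence 2), the suffix after T' is nullable, so FOLLOW(T') ⊇ FOLLOW(T) = {$, b, e}. Thus FOLLOW(T') = {$, b, e}.

{$, b, e}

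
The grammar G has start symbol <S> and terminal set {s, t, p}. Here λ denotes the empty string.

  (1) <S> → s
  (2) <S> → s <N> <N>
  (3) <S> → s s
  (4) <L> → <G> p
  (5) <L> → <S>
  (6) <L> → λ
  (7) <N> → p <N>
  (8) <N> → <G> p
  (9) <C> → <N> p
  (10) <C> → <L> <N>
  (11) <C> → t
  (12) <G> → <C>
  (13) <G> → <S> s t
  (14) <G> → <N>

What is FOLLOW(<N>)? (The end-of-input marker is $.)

FIRST(<S>): from <S>→s we get {s}; from <S>→s <N> <N> we get {s}; from <S>→s s we get {s}. So FIRST(<S>) = {s}.
FIRST(<L>): from <L>→<G> p we get {p, s, t}; from <L>→<S> we get {s}; from <L>→λ we get {λ}. So FIRST(<L>) = {λ, p, s, t}.
FIRST(<N>): from <N>→p <N> we get {p}; from <N>→<G> p we get {p, s, t}. So FIRST(<N>) = {p, s, t}.
FIRST(<C>): from <C>→<N> p we get {p, s, t}; from <C>→<L> <N> we get {p, s, t}; from <C>→t we get {t}. So FIRST(<C>) = {p, s, t}.
FIRST(<G>): from <G>→<C> we get {p, s, t}; from <G>→<S> s t we get {s}; from <G>→<N> we get {p, s, t}. So FIRST(<G>) = {p, s, t}.
FOLLOW(<S>) includes $ since <S> is the start symbol.
FOLLOW(<L>): in <C>→<L> <N>, <L> is followed by <N> with FIRST {p, s, t}. Thus FOLLOW(<L>) = {p, s, t}.
FOLLOW(<S>): in <L>→<S>, the suffix after <S> is empty, so FOLLOW(<S>) ⊇ FOLLOW(<L>) = {p, s, t}; in <G>→<S> s t, <S> is followed by s t with FIRST {s}. Thus FOLLOW(<S>) = {$, p, s, t}.
FOLLOW(<G>): in <L>→<G> p, <G> is followed by p with FIRST {p}; in <N>→<G> p, <G> is followed by p with FIRST {p}. Thus FOLLOW(<G>) = {p}.
FOLLOW(<C>): in <G>→<C>, the suffix after <C> is empty, so FOLLOW(<C>) ⊇ FOLLOW(<G>) = {p}. Thus FOLLOW(<C>) = {p}.
FOLLOW(<N>): in <S>→s <N> <N> (occurrence 1), <N> is followed by <N> with FIRST {p, s, t}; in <S>→s <N> <N> (occurrence 2), the suffix after <N> is empty, so FOLLOW(<N>) ⊇ FOLLOW(<S>) = {$, p, s, t}; in <N>→p <N>, the suffix after <N> is empty (adds nothing new); in <C>→<N> p, <N> is followed by p with FIRST {p}; in <C>→<L> <N>, the suffix after <N> is empty, so FOLLOW(<N>) ⊇ FOLLOW(<C>) = {p}; in <G>→<N>, the suffix after <N> is empty, so FOLLOW(<N>) ⊇ FOLLOW(<G>) = {p}. Thus FOLLOW(<N>) = {$, p, s, t}.

{$, p, s, t}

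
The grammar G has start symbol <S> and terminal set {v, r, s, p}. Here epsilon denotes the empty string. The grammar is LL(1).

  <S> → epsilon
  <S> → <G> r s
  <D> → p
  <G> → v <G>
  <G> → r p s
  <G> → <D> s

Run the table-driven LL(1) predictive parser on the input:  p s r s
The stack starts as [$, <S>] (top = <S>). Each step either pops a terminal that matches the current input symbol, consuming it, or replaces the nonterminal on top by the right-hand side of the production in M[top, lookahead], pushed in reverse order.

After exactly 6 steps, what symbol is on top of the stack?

s

step 1: stack=$ <S>  input=p s r s $  — expand <S> → <G> r s
step 2: stack=$ s r <G>  input=p s r s $  — expand <G> → <D> s
step 3: stack=$ s r s <D>  input=p s r s $  — expand <D> → p
step 4: stack=$ s r s p  input=p s r s $  — match p
step 5: stack=$ s r s  input=s r s $  — match s
step 6: stack=$ s r  input=r s $  — match r
Stack after step 6: $ s (top = s).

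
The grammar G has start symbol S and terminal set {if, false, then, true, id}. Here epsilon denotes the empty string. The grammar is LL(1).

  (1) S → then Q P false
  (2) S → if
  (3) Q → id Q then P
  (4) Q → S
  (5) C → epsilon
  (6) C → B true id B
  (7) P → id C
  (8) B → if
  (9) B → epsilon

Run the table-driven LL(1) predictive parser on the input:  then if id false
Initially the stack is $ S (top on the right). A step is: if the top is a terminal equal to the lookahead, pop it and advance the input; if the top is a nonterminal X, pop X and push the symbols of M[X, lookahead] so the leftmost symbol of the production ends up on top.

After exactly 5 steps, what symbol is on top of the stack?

P

     Stack             Input               Action
  1  $ S               then if id false $  expand S → then Q P false
  2  $ false P Q then  then if id false $  match then
  3  $ false P Q       if id false $       expand Q → S
  4  $ false P S       if id false $       expand S → if
  5  $ false P if      if id false $       match if
Stack after step 5: $ false P (top = P).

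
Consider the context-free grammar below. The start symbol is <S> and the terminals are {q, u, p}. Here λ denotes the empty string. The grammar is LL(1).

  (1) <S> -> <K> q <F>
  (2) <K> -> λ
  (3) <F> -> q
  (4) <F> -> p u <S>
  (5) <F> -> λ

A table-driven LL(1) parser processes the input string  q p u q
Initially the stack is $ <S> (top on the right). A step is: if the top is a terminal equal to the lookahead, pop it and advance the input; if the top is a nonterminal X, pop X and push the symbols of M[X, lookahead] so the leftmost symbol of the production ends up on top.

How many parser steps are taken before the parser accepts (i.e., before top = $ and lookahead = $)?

step 1: stack=$ <S>  input=q p u q $  — expand <S> -> <K> q <F>
step 2: stack=$ <F> q <K>  input=q p u q $  — expand <K> -> λ
step 3: stack=$ <F> q  input=q p u q $  — match q
step 4: stack=$ <F>  input=p u q $  — expand <F> -> p u <S>
step 5: stack=$ <S> u p  input=p u q $  — match p
step 6: stack=$ <S> u  input=u q $  — match u
step 7: stack=$ <S>  input=q $  — expand <S> -> <K> q <F>
step 8: stack=$ <F> q <K>  input=q $  — expand <K> -> λ
step 9: stack=$ <F> q  input=q $  — match q
step 10: stack=$ <F>  input=$  — expand <F> -> λ
Accept reached after 10 steps.

10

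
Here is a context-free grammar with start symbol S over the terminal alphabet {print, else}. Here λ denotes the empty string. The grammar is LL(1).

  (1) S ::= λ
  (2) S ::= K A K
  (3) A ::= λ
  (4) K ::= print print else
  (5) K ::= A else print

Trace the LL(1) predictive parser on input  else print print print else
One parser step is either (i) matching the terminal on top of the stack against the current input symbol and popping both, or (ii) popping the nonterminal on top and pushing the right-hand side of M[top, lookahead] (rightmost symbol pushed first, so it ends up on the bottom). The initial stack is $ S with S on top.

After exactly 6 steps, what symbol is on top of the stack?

     Stack               Input                          Action
  1  $ S                 else print print print else $  expand S ::= K A K
  2  $ K A K             else print print print else $  expand K ::= A else print
  3  $ K A print else A  else print print print else $  expand A ::= λ
  4  $ K A print else    else print print print else $  match else
  5  $ K A print         print print print else $       match print
  6  $ K A               print print else $             expand A ::= λ
Stack after step 6: $ K (top = K).

K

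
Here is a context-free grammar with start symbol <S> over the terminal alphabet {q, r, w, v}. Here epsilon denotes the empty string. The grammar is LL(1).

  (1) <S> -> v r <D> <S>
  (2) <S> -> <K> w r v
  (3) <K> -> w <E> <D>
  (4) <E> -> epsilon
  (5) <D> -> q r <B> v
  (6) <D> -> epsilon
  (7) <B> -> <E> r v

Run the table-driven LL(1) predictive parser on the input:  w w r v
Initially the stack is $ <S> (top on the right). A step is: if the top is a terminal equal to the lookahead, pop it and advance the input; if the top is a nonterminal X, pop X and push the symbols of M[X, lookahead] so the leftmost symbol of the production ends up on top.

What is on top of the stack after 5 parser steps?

w

step 1: stack=$ <S>  input=w w r v $  — expand <S> -> <K> w r v
step 2: stack=$ v r w <K>  input=w w r v $  — expand <K> -> w <E> <D>
step 3: stack=$ v r w <D> <E> w  input=w w r v $  — match w
step 4: stack=$ v r w <D> <E>  input=w r v $  — expand <E> -> epsilon
step 5: stack=$ v r w <D>  input=w r v $  — expand <D> -> epsilon
Stack after step 5: $ v r w (top = w).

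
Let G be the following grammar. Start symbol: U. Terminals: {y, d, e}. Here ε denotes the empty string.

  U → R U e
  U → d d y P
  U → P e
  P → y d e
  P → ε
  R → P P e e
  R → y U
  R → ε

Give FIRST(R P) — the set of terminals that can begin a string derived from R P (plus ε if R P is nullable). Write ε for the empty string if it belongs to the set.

{ε, e, y}

FIRST(P) = {ε, y}
FIRST(R) = {ε, e, y}  (via P P e e)
FIRST(U) = {d, e, y}  (via R U e, P e)
FIRST(R P): take FIRST of each symbol in turn, carrying on past any symbol whose FIRST contains ε; result {ε, e, y}.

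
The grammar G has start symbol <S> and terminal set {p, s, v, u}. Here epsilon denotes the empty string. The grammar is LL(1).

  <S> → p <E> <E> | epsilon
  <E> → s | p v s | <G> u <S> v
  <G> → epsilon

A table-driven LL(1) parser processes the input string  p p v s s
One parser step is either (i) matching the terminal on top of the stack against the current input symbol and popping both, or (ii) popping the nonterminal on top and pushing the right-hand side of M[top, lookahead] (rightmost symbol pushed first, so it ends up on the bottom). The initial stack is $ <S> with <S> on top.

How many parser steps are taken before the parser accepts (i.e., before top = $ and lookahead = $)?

     Stack        Input        Action
  1  $ <S>        p p v s s $  expand <S> → p <E> <E>
  2  $ <E> <E> p  p p v s s $  match p
  3  $ <E> <E>    p v s s $    expand <E> → p v s
  4  $ <E> s v p  p v s s $    match p
  5  $ <E> s v    v s s $      match v
  6  $ <E> s      s s $        match s
  7  $ <E>        s $          expand <E> → s
  8  $ s          s $          match s
Accept reached after 8 steps.

8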